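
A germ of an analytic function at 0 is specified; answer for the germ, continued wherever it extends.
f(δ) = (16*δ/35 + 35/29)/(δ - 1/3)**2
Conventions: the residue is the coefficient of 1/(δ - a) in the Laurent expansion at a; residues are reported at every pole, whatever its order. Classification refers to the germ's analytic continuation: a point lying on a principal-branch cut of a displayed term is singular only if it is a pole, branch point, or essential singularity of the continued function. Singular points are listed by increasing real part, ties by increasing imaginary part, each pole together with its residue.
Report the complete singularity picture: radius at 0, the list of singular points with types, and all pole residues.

Denominator factor (δ - 1/3)^2: pole of order 2 at 1/3, modulus 1/3.
The radius of convergence is the smallest modulus among the singular points: 1/3.
At the order-2 pole 1/3 set g(δ) = (δ - (1/3))^2*f(δ) = 16*δ/35 + 35/29.
Order-2 pole: residue = g'(a); g'(1/3) = 16/35, so the residue is 16/35.

Radius of convergence at 0: 1/3.
At 1/3: a pole of order 2; residue 16/35.


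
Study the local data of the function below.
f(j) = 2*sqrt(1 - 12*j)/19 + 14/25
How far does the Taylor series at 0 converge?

The radius of convergence is 1/12.

Branch term (2/19)*sqrt(1 - j/(1/12)): its argument vanishes at j = 1/12, a square-root branch point, modulus 1/12.
The radius of convergence is the smallest modulus among the singular points: 1/12.


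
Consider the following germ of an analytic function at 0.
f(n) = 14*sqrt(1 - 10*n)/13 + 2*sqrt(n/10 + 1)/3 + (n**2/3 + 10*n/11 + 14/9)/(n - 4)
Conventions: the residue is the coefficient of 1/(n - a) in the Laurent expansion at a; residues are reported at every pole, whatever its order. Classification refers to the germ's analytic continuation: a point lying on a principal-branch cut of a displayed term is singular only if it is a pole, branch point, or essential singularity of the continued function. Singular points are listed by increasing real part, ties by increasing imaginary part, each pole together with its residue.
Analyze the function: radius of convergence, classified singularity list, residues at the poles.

Radius of convergence at 0: 1/10.
At -10: an algebraic (square-root) branch point.
At 1/10: an algebraic (square-root) branch point.
At 4: a pole of order 1; residue 1042/99.

Denominator factor (n - 4): pole of order 1 at 4, modulus 4.
Branch term (2/3)*sqrt(1 - n/(-10)): its argument vanishes at n = -10, a square-root branch point, modulus 10.
Branch term (14/13)*sqrt(1 - n/(1/10)): its argument vanishes at n = 1/10, a square-root branch point, modulus 1/10.
The radius of convergence is the smallest modulus among the singular points: 1/10.
The branch terms are analytic at 4 and contribute nothing to the residue; only the rational part matters.
At the order-1 pole 4 set g(n) = (n - (4))*(rational part) = n**2/3 + 10*n/11 + 14/9.
Simple pole: residue = g(a) at a = 4, which is 1042/99.
List the singular points by increasing real part (a conjugate pair: the negative imaginary part first).


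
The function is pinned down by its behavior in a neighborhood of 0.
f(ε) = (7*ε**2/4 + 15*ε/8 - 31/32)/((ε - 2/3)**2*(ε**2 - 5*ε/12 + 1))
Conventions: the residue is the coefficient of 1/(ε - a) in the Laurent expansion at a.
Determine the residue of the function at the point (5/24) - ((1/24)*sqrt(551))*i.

The factor ε**2 - 5*ε/12 + 1 splits as (ε - a)(ε - a') with a = (5/24) - ((1/24)*sqrt(551))*i, a' = (5/24) + ((1/24)*sqrt(551))*i. At the order-1 pole a set g(ε) = (ε - a)*f(ε) = [(7*ε**2/4 + 15*ε/8 - 31/32)/(ε - 2/3)**2] / (ε - a').
Simple pole: residue = g(a) at a = (5/24) - ((1/24)*sqrt(551))*i, which is (-13613/9408) - ((54655/5183808)*sqrt(551))*i.

The residue is (-13613/9408) - ((54655/5183808)*sqrt(551))*i.


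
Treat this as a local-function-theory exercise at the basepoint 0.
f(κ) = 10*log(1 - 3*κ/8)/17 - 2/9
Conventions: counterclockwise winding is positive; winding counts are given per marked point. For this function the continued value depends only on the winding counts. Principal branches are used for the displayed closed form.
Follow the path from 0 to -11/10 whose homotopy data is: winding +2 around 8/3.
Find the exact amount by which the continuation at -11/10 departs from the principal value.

Continued minus principal equals (40/17)*pi*i.

The rational part is single-valued and drops out of the difference; each branch term changes only by its own monodromy.
(10/17)*log(1 - κ/(8/3)): each positive loop around 8/3 adds 2*pi*i to the log, so winding +2 contributes (10/17)*(2)*2*pi*i = (40/17)*pi*i.
Summing the contributions at κ = -11/10 gives (40/17)*pi*i.


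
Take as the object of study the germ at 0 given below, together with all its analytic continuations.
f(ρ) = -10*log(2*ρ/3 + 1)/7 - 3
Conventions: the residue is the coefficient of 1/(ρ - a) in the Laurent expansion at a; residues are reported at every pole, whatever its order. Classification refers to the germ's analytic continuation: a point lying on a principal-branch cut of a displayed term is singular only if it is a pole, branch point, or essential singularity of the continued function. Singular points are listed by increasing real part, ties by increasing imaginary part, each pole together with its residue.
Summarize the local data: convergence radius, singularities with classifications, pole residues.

Branch term (-10/7)*log(1 - ρ/(-3/2)): its argument vanishes at ρ = -3/2, a logarithmic branch point, modulus 3/2.
The radius of convergence is the smallest modulus among the singular points: 3/2.

Radius of convergence at 0: 3/2.
At -3/2: a logarithmic branch point.


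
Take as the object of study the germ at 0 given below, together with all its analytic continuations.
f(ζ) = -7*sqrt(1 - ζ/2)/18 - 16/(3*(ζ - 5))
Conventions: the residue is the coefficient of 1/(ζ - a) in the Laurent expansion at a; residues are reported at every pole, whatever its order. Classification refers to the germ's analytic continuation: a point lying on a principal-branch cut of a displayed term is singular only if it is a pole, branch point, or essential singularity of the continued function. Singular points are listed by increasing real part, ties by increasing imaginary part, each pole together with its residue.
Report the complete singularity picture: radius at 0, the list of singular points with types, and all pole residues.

Denominator factor (ζ - 5): pole of order 1 at 5, modulus 5.
Branch term (-7/18)*sqrt(1 - ζ/(2)): its argument vanishes at ζ = 2, a square-root branch point, modulus 2.
The radius of convergence is the smallest modulus among the singular points: 2.
The branch term is analytic at 5 and contributes nothing to the residue; only the rational part matters.
At the order-1 pole 5 set g(ζ) = (ζ - (5))*(rational part) = -16/3.
Simple pole: residue = g(a) at a = 5, which is -16/3.
List the singular points by increasing real part (a conjugate pair: the negative imaginary part first).

Radius of convergence at 0: 2.
At 2: an algebraic (square-root) branch point.
At 5: a pole of order 1; residue -16/3.


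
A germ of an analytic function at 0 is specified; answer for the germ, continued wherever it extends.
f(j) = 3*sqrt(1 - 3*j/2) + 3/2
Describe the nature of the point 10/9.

There is no denominator, hence no pole anywhere.
Branch term sqrt(1 - j/(2/3)): argument at 10/9 is -2/3, nonzero, so 10/9 is not its branch point (a point on a principal cut is still regular for the continued germ).
So the germ continues analytically to 10/9.

The point is a regular point.


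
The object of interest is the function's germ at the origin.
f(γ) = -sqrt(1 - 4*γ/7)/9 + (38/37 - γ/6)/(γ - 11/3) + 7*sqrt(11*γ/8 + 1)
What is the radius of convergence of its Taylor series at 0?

The radius of convergence is 8/11.

Denominator factor (γ - 11/3): pole of order 1 at 11/3, modulus 11/3.
Branch term (7)*sqrt(1 - γ/(-8/11)): its argument vanishes at γ = -8/11, a square-root branch point, modulus 8/11.
Branch term (-1/9)*sqrt(1 - γ/(7/4)): its argument vanishes at γ = 7/4, a square-root branch point, modulus 7/4.
The radius of convergence is the smallest modulus among the singular points: 8/11.


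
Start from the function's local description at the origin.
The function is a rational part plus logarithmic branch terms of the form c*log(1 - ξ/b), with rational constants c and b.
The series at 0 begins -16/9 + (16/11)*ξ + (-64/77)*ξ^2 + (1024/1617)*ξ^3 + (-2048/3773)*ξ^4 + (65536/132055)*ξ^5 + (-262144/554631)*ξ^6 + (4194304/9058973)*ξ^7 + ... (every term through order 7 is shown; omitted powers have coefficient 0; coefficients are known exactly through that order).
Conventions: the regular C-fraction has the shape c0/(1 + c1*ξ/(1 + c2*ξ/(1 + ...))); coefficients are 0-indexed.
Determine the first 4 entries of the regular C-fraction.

Taylor coefficients (read off): a_0 = -16/9, a_1 = 16/11, a_2 = -64/77, a_3 = 1024/1617.
c0 = a_0 = -16/9. Peel one level at a time: if S = 1 + c*ξ/S' with S'(0) = 1, then c is the ξ-coefficient of S and S' = c*ξ/(S - 1).
S_1 = c0/f = 1 + (9/11)*ξ + (171/847)*ξ^2 + ...; c1 = 9/11.
S_2 = c1*ξ/(S_1 - 1) = 1 + (-19/77)*ξ + (-16/147)*ξ^2 + ...; c2 = -19/77.
S_3 = c2*ξ/(S_2 - 1) = 1 + (-176/399)*ξ + ...; c3 = -176/399.

The regular C-fraction coefficients are [-16/9, 9/11, -19/77, -176/399].


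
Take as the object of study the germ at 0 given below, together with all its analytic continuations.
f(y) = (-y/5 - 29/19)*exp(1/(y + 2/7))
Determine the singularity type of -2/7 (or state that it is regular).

The point is an essential singularity.

The exponent 1/(y - (-2/7)) has a pole at -2/7, so exp(1/(y - (-2/7))) takes every nonzero value near it: an essential singularity (not a pole of any order).


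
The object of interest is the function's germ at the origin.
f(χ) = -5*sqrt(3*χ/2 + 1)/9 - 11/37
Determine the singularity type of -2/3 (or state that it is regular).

The point is an algebraic (square-root) branch point.

The term (-5/9)*sqrt(1 - χ/(-2/3)) has argument 1 - -2/3/(-2/3) = 0 at -2/3: a square-root (algebraic, two-sheeted) branch point; the remaining terms are analytic or single-valued there.


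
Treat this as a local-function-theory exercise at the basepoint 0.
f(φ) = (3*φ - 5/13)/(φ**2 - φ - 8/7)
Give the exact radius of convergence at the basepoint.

The radius of convergence is -1/2 + (1/14)*sqrt(273).

Denominator factor (φ**2 - φ - 8/7): discriminant 39/7, real irrational roots 1/2 + (1/14)*sqrt(273) and 1/2 - (1/14)*sqrt(273); poles of order 1, moduli 1/2 + (1/14)*sqrt(273) and -1/2 + (1/14)*sqrt(273).
The radius of convergence is the smallest modulus among the singular points: -1/2 + (1/14)*sqrt(273).


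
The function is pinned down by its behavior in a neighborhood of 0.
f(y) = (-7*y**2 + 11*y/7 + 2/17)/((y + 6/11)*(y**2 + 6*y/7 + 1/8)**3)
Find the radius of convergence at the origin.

Denominator factor (y + 6/11): pole of order 1 at -6/11, modulus 6/11.
Denominator factor (y**2 + 6*y/7 + 1/8)^3: discriminant 23/98, real irrational roots -3/7 + (1/28)*sqrt(46) and -3/7 - (1/28)*sqrt(46); poles of order 3, moduli 3/7 - (1/28)*sqrt(46) and 3/7 + (1/28)*sqrt(46).
The radius of convergence is the smallest modulus among the singular points: 3/7 - (1/28)*sqrt(46).

The radius of convergence is 3/7 - (1/28)*sqrt(46).


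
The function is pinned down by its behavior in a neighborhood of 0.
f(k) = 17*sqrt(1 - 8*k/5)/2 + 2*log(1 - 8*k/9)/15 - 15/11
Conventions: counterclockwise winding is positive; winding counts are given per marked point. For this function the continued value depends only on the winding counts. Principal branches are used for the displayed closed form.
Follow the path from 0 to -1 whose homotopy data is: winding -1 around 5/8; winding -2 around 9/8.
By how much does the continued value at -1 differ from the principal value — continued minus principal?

The rational part is single-valued and drops out of the difference; each branch term changes only by its own monodromy.
(17/2)*sqrt(1 - k/(5/8)): winding -1 is odd, the square root flips sign, contributing -2*(17/2)*sqrt(1 - (-1)/(5/8)) = -2*(17/2)*sqrt(13/5) = -(17/5)*sqrt(65).
(2/15)*log(1 - k/(9/8)): each positive loop around 9/8 adds 2*pi*i to the log, so winding -2 contributes (2/15)*(-2)*2*pi*i = -(8/15)*pi*i.
Summing the contributions at k = -1 gives (-(17/5)*sqrt(65)) - ((8/15)*pi)*i.

Continued minus principal equals (-(17/5)*sqrt(65)) - ((8/15)*pi)*i.


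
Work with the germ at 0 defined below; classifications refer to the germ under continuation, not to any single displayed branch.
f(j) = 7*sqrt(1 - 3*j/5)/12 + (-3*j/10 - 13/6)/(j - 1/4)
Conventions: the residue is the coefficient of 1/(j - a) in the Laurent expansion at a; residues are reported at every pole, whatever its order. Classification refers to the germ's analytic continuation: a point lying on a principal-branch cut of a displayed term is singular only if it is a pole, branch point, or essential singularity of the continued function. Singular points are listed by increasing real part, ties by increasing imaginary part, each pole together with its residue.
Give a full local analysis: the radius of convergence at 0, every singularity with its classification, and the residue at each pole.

Radius of convergence at 0: 1/4.
At 1/4: a pole of order 1; residue -269/120.
At 5/3: an algebraic (square-root) branch point.

Denominator factor (j - 1/4): pole of order 1 at 1/4, modulus 1/4.
Branch term (7/12)*sqrt(1 - j/(5/3)): its argument vanishes at j = 5/3, a square-root branch point, modulus 5/3.
The radius of convergence is the smallest modulus among the singular points: 1/4.
The branch term is analytic at 1/4 and contributes nothing to the residue; only the rational part matters.
At the order-1 pole 1/4 set g(j) = (j - (1/4))*(rational part) = -3*j/10 - 13/6.
Simple pole: residue = g(a) at a = 1/4, which is -269/120.
List the singular points by increasing real part (a conjugate pair: the negative imaginary part first).


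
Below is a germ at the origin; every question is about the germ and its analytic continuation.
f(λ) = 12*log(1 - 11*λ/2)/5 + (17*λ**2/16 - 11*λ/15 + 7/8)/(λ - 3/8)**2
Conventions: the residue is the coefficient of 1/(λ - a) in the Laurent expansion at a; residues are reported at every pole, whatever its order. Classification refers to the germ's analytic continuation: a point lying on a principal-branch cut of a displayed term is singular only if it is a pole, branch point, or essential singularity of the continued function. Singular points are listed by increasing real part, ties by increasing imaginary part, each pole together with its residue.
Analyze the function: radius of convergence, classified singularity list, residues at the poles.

Denominator factor (λ - 3/8)^2: pole of order 2 at 3/8, modulus 3/8.
Branch term (12/5)*log(1 - λ/(2/11)): its argument vanishes at λ = 2/11, a logarithmic branch point, modulus 2/11.
The radius of convergence is the smallest modulus among the singular points: 2/11.
The branch term is analytic at 3/8 and contributes nothing to the residue; only the rational part matters.
At the order-2 pole 3/8 set g(λ) = (λ - (3/8))^2*(rational part) = 17*λ**2/16 - 11*λ/15 + 7/8.
Order-2 pole: residue = g'(a); g'(3/8) = 61/960, so the residue is 61/960.
List the singular points by increasing real part (a conjugate pair: the negative imaginary part first).

Radius of convergence at 0: 2/11.
At 2/11: a logarithmic branch point.
At 3/8: a pole of order 2; residue 61/960.


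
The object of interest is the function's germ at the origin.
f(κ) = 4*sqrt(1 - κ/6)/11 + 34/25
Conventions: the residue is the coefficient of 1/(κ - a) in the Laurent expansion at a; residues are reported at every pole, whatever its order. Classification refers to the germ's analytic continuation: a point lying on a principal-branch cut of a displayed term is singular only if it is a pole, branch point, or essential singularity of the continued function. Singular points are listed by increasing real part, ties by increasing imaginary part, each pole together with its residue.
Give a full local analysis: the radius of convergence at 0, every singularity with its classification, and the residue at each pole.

Radius of convergence at 0: 6.
At 6: an algebraic (square-root) branch point.

Branch term (4/11)*sqrt(1 - κ/(6)): its argument vanishes at κ = 6, a square-root branch point, modulus 6.
The radius of convergence is the smallest modulus among the singular points: 6.


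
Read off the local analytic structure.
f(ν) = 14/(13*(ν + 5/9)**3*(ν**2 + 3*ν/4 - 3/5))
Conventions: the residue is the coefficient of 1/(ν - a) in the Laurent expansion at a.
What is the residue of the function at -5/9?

The residue is -49904278200/19617045799.

At the order-3 pole -5/9 set g(ν) = (ν - (-5/9))^3*f(ν) = 14/(13*(ν**2 + 3*ν/4 - 3/5)).
Order-3 pole: residue = g''(a)/2; g''(-5/9) = -99808556400/19617045799, so the residue is -49904278200/19617045799.


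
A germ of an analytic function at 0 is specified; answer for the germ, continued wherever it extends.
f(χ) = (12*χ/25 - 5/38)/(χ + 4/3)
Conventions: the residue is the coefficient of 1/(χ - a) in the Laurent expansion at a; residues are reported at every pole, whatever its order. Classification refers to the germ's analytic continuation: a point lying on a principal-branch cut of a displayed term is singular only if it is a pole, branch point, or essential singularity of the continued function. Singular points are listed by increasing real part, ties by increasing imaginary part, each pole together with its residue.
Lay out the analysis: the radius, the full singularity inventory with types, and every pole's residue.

Radius of convergence at 0: 4/3.
At -4/3: a pole of order 1; residue -733/950.

Denominator factor (χ + 4/3): pole of order 1 at -4/3, modulus 4/3.
The radius of convergence is the smallest modulus among the singular points: 4/3.
At the order-1 pole -4/3 set g(χ) = (χ - (-4/3))*f(χ) = 12*χ/25 - 5/38.
Simple pole: residue = g(a) at a = -4/3, which is -733/950.


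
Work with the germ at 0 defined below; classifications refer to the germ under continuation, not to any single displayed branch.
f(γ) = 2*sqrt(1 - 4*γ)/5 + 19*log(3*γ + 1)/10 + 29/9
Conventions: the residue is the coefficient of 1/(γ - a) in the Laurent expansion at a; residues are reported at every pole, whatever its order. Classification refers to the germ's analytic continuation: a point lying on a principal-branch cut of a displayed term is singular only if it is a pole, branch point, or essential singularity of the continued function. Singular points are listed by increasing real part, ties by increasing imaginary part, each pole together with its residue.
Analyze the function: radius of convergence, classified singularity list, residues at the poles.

Radius of convergence at 0: 1/4.
At -1/3: a logarithmic branch point.
At 1/4: an algebraic (square-root) branch point.

Branch term (19/10)*log(1 - γ/(-1/3)): its argument vanishes at γ = -1/3, a logarithmic branch point, modulus 1/3.
Branch term (2/5)*sqrt(1 - γ/(1/4)): its argument vanishes at γ = 1/4, a square-root branch point, modulus 1/4.
The radius of convergence is the smallest modulus among the singular points: 1/4.
List the singular points by increasing real part (a conjugate pair: the negative imaginary part first).


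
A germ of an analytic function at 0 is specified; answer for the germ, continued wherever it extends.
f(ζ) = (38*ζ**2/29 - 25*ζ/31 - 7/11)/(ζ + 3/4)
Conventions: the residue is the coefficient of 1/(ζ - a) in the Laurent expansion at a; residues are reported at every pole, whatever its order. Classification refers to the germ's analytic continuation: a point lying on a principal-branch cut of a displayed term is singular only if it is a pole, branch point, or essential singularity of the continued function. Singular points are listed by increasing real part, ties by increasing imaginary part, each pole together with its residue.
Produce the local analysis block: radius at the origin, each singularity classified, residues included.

Radius of convergence at 0: 3/4.
At -3/4: a pole of order 1; residue 55817/79112.

Denominator factor (ζ + 3/4): pole of order 1 at -3/4, modulus 3/4.
The radius of convergence is the smallest modulus among the singular points: 3/4.
At the order-1 pole -3/4 set g(ζ) = (ζ - (-3/4))*f(ζ) = 38*ζ**2/29 - 25*ζ/31 - 7/11.
Simple pole: residue = g(a) at a = -3/4, which is 55817/79112.


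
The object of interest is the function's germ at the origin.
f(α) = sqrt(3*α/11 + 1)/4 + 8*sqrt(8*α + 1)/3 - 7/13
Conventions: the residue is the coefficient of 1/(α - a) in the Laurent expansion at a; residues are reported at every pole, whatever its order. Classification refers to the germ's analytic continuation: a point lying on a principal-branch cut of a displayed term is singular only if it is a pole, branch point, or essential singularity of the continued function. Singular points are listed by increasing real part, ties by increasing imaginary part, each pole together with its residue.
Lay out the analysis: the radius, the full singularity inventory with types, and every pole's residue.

Radius of convergence at 0: 1/8.
At -11/3: an algebraic (square-root) branch point.
At -1/8: an algebraic (square-root) branch point.

Branch term (1/4)*sqrt(1 - α/(-11/3)): its argument vanishes at α = -11/3, a square-root branch point, modulus 11/3.
Branch term (8/3)*sqrt(1 - α/(-1/8)): its argument vanishes at α = -1/8, a square-root branch point, modulus 1/8.
The radius of convergence is the smallest modulus among the singular points: 1/8.
List the singular points by increasing real part (a conjugate pair: the negative imaginary part first).


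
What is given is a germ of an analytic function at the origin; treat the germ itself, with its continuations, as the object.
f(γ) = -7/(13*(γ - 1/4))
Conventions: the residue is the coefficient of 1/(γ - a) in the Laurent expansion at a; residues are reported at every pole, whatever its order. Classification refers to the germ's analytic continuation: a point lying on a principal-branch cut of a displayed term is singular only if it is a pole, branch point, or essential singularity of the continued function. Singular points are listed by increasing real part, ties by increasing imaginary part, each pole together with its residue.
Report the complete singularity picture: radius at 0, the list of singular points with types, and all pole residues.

Denominator factor (γ - 1/4): pole of order 1 at 1/4, modulus 1/4.
The radius of convergence is the smallest modulus among the singular points: 1/4.
At the order-1 pole 1/4 set g(γ) = (γ - (1/4))*f(γ) = -7/13.
Simple pole: residue = g(a) at a = 1/4, which is -7/13.

Radius of convergence at 0: 1/4.
At 1/4: a pole of order 1; residue -7/13.


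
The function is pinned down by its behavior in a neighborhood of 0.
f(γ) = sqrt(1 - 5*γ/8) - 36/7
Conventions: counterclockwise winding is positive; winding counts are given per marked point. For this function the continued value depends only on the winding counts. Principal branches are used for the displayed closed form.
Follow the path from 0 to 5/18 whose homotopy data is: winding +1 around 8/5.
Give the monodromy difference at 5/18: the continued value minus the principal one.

Continued minus principal equals -(1/6)*sqrt(119).

The rational part is single-valued and drops out of the difference; each branch term changes only by its own monodromy.
(1)*sqrt(1 - γ/(8/5)): winding +1 is odd, the square root flips sign, contributing -2*(1)*sqrt(1 - (5/18)/(8/5)) = -2*(1)*sqrt(119/144) = -(1/6)*sqrt(119).
Summing the contributions at γ = 5/18 gives -(1/6)*sqrt(119).


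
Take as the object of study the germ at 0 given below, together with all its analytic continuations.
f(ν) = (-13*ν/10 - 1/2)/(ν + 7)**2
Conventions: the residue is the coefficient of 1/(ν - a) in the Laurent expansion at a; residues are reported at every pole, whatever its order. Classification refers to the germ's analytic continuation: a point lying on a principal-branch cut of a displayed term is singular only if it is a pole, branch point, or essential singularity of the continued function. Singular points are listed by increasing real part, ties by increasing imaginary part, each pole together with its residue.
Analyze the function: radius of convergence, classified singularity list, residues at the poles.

Radius of convergence at 0: 7.
At -7: a pole of order 2; residue -13/10.

Denominator factor (ν + 7)^2: pole of order 2 at -7, modulus 7.
The radius of convergence is the smallest modulus among the singular points: 7.
At the order-2 pole -7 set g(ν) = (ν - (-7))^2*f(ν) = -13*ν/10 - 1/2.
Order-2 pole: residue = g'(a); g'(-7) = -13/10, so the residue is -13/10.


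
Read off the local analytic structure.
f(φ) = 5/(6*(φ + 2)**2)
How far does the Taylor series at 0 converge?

Denominator factor (φ + 2)^2: pole of order 2 at -2, modulus 2.
The radius of convergence is the smallest modulus among the singular points: 2.

The radius of convergence is 2.


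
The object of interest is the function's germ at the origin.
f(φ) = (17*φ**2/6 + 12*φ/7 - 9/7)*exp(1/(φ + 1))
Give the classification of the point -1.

The exponent 1/(φ - (-1)) has a pole at -1, so exp(1/(φ - (-1))) takes every nonzero value near it: an essential singularity (not a pole of any order).

The point is an essential singularity.


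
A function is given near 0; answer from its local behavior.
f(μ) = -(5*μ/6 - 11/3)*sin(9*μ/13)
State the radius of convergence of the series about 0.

The factor -sin(9*μ/13) is entire and contributes no finite singular point.
The polynomial part has no poles.
No finite singular points: the Taylor series at 0 converges everywhere.

The radius of convergence is infinite.


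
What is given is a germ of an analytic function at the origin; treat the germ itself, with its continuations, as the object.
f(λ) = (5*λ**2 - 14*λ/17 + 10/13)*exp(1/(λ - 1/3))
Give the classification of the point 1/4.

The point is a regular point.

There is no denominator, hence no pole anywhere.
The essential point of exp(1/(λ - (1/3))) is 1/3, not 1/4.
So the germ continues analytically to 1/4.


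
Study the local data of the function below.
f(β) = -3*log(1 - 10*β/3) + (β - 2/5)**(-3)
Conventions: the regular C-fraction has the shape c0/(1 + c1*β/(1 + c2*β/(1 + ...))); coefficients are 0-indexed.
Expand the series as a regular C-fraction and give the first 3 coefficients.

The regular C-fraction coefficients are [-125/8, -343/50, 79697/51450].

Taylor coefficients (expand at 0): a_0 = -125/8, a_1 = -1715/16, a_2 = -27325/48.
c0 = a_0 = -125/8. Peel one level at a time: if S = 1 + c*β/S' with S'(0) = 1, then c is the β-coefficient of S and S' = c*β/(S - 1).
S_1 = c0/f = 1 + (-343/50)*β + (79697/7500)*β^2 + ...; c1 = -343/50.
S_2 = c1*β/(S_1 - 1) = 1 + (79697/51450)*β + ...; c2 = 79697/51450.


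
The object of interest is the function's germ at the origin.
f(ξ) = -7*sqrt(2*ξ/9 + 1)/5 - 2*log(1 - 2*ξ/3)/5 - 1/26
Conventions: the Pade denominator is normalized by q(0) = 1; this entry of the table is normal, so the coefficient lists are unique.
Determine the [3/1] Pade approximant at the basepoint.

The Pade approximant has numerator coefficients [-187/130, 1122073/1315080, 6101/151740, -96457/8193960]; denominator coefficients [1, -5219/10116].

Taylor coefficients needed (expand at 0): a_0 = -187/130, a_1 = 1/9, a_2 = 79/810, a_3 = 281/7290, a_4 = 5219/262440.
Write the denominator as Q(ξ) = 1 + q1*ξ. Requiring Q*f - P = O(ξ^5) with deg P <= 3 kills the coefficients of ξ^4..ξ^4 in Q*f:
  ξ^4: a_4 + q1*a_3 = 0, i.e. 5219/262440 + (281/7290)*q1 = 0.
Solving this linear system: q1 = -5219/10116.
The numerator is Q*f truncated at degree 3: P0 = a_0 = -187/130; P1 = a_1 + q1*a_0 = 1122073/1315080; P2 = a_2 + q1*a_1 = 6101/151740; P3 = a_3 + q1*a_2 = -96457/8193960.


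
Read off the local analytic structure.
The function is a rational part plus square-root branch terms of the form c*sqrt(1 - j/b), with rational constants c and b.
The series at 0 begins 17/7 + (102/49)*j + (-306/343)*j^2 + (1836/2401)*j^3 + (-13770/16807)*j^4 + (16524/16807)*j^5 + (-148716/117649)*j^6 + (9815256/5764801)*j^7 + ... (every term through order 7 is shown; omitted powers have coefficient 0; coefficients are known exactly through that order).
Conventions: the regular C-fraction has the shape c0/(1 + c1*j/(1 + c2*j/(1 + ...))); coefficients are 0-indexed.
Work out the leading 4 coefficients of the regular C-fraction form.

Taylor coefficients (read off): a_0 = 17/7, a_1 = 102/49, a_2 = -306/343, a_3 = 1836/2401.
c0 = a_0 = 17/7. Peel one level at a time: if S = 1 + c*j/S' with S'(0) = 1, then c is the j-coefficient of S and S' = c*j/(S - 1).
S_1 = c0/f = 1 + (-6/7)*j + (54/49)*j^2 + ...; c1 = -6/7.
S_2 = c1*j/(S_1 - 1) = 1 + (9/7)*j + (-9/49)*j^2 + ...; c2 = 9/7.
S_3 = c2*j/(S_2 - 1) = 1 + (1/7)*j + ...; c3 = 1/7.

The regular C-fraction coefficients are [17/7, -6/7, 9/7, 1/7].


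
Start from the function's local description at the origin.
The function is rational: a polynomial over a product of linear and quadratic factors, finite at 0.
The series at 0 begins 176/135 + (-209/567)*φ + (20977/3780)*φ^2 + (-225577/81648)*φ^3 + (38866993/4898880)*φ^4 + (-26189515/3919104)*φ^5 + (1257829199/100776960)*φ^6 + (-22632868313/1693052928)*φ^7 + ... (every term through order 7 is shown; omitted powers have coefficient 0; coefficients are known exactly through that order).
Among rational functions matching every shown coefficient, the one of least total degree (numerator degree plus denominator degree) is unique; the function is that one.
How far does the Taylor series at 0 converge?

No rational of total degree below 4 reproduces all 8 coefficients; solving the [2/2] Pade equations on them gives f(φ) = (-28*φ**2/9 - φ/7 - 16/15)/((φ - 12/11)*(φ + 3/4)), whose expansion matches every shown term.
Denominator factor (φ - 12/11): pole of order 1 at 12/11, modulus 12/11.
Denominator factor (φ + 3/4): pole of order 1 at -3/4, modulus 3/4.
The radius of convergence is the smallest modulus among the singular points: 3/4.

The radius of convergence is 3/4.


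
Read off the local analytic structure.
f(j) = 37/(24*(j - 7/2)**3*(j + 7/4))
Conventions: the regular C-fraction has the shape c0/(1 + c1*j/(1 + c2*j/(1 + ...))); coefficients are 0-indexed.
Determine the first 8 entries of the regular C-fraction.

Taylor coefficients (expand at 0): a_0 = -148/7203, a_1 = -296/50421, a_2 = -2368/352947, a_3 = -2368/2470629, a_4 = -26048/17294403, a_5 = 4736/121060821, a_6 = -94720/282475249, a_7 = 151552/1977326743.
c0 = a_0 = -148/7203. Peel one level at a time: if S = 1 + c*j/S' with S'(0) = 1, then c is the j-coefficient of S and S' = c*j/(S - 1).
S_1 = c0/f = 1 + (-2/7)*j + (-12/49)*j^2 + ...; c1 = -2/7.
S_2 = c1*j/(S_1 - 1) = 1 + (-6/7)*j + (8/7)*j^2 + ...; c2 = -6/7.
S_3 = c2*j/(S_2 - 1) = 1 + (4/3)*j + (76/441)*j^2 + ...; c3 = 4/3.
S_4 = c3*j/(S_3 - 1) = 1 + (-19/147)*j + (-61/2401)*j^2 + ...; c4 = -19/147.
S_5 = c4*j/(S_4 - 1) = 1 + (-183/931)*j + (96/17689)*j^2 + ...; c5 = -183/931.
S_6 = c5*j/(S_5 - 1) = 1 + (32/1159)*j + (128/26047)*j^2 + ...; c6 = 32/1159.
S_7 = c6*j/(S_6 - 1) = 1 + (-76/427)*j + ...; c7 = -76/427.

The regular C-fraction coefficients are [-148/7203, -2/7, -6/7, 4/3, -19/147, -183/931, 32/1159, -76/427].


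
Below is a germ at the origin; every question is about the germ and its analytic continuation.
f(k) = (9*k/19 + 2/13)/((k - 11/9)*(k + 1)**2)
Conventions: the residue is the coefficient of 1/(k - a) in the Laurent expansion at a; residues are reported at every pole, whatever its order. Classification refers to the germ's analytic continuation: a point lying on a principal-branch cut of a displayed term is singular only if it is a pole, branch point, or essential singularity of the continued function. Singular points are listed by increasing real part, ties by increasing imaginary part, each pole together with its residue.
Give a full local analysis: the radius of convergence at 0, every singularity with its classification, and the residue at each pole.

Denominator factor (k + 1)^2: pole of order 2 at -1, modulus 1.
Denominator factor (k - 11/9): pole of order 1 at 11/9, modulus 11/9.
The radius of convergence is the smallest modulus among the singular points: 1.
At the order-2 pole -1 set g(k) = (k - (-1))^2*f(k) = (9*k/19 + 2/13)/(k - 11/9).
Order-2 pole: residue = g'(a); g'(-1) = -14661/98800, so the residue is -14661/98800.
At the order-1 pole 11/9 set g(k) = (k - (11/9))*f(k) = (9*k/19 + 2/13)/(k + 1)**2.
Simple pole: residue = g(a) at a = 11/9, which is 14661/98800.
List the singular points by increasing real part (a conjugate pair: the negative imaginary part first).

Radius of convergence at 0: 1.
At -1: a pole of order 2; residue -14661/98800.
At 11/9: a pole of order 1; residue 14661/98800.


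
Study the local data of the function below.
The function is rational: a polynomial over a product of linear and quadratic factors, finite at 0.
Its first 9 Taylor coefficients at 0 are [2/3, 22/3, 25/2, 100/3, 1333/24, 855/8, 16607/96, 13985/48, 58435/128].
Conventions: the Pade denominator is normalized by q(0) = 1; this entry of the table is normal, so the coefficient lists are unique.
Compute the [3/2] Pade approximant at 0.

Taylor coefficients needed (read off): a_0 = 2/3, a_1 = 22/3, a_2 = 25/2, a_3 = 100/3, a_4 = 1333/24, a_5 = 855/8.
Write the denominator as Q(j) = 1 + q1*j + q2*j^2. Requiring Q*f - P = O(j^6) with deg P <= 3 kills the coefficients of j^4..j^5 in Q*f:
  j^4: a_4 + q1*a_3 + q2*a_2 = 0, i.e. 1333/24 + (100/3)*q1 + (25/2)*q2 = 0.
  j^5: a_5 + q1*a_4 + q2*a_3 = 0, i.e. 855/8 + (1333/24)*q1 + (100/3)*q2 = 0.
Solving this linear system: q1 = -2969/2401, q2 = -275111/240100.
The numerator is Q*f truncated at degree 3: P0 = a_0 = 2/3; P1 = a_1 + q1*a_0 = 15628/2401; P2 = a_2 + q1*a_1 + q2*a_0 = 160144/60025; P3 = a_3 + q1*a_2 + q2*a_1 = 1705952/180075.

The Pade approximant has numerator coefficients [2/3, 15628/2401, 160144/60025, 1705952/180075]; denominator coefficients [1, -2969/2401, -275111/240100].


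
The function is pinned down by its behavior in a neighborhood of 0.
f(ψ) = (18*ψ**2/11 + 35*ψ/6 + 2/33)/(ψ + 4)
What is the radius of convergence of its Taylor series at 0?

Denominator factor (ψ + 4): pole of order 1 at -4, modulus 4.
The radius of convergence is the smallest modulus among the singular points: 4.

The radius of convergence is 4.


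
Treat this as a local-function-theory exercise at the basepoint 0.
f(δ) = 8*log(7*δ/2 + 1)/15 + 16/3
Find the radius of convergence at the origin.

The radius of convergence is 2/7.

Branch term (8/15)*log(1 - δ/(-2/7)): its argument vanishes at δ = -2/7, a logarithmic branch point, modulus 2/7.
The radius of convergence is the smallest modulus among the singular points: 2/7.


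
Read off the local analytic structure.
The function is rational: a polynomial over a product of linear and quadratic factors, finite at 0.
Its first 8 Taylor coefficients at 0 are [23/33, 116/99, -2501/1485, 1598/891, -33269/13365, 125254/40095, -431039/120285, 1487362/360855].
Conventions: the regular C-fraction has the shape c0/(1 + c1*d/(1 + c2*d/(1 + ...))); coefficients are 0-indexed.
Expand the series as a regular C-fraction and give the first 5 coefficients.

The regular C-fraction coefficients are [23/33, -116/69, 41601/13340, -591721/3446940, -171917104/152895561].


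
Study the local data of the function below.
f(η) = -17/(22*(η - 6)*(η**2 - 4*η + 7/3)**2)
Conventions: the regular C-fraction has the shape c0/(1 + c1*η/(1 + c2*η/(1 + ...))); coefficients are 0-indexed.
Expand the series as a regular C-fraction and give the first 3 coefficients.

Taylor coefficients (expand at 0): a_0 = 51/2156, a_1 = 2567/30184, a_2 = 256649/1267728.
c0 = a_0 = 51/2156. Peel one level at a time: if S = 1 + c*η/S' with S'(0) = 1, then c is the η-coefficient of S and S' = c*η/(S - 1).
S_1 = c0/f = 1 + (-151/42)*η + (214/49)*η^2 + ...; c1 = -151/42.
S_2 = c1*η/(S_1 - 1) = 1 + (1284/1057)*η + ...; c2 = 1284/1057.

The regular C-fraction coefficients are [51/2156, -151/42, 1284/1057].


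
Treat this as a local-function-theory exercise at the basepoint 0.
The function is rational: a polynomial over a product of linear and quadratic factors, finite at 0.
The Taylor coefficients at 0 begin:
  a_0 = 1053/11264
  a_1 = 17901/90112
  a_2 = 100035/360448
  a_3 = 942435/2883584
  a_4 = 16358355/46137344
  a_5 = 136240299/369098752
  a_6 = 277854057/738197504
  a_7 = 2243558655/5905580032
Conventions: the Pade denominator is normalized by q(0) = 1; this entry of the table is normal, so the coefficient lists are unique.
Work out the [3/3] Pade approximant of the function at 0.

Taylor coefficients needed (read off): a_0 = 1053/11264, a_1 = 17901/90112, a_2 = 100035/360448, a_3 = 942435/2883584, a_4 = 16358355/46137344, a_5 = 136240299/369098752, a_6 = 277854057/738197504.
Write the denominator as Q(φ) = 1 + q1*φ + q2*φ^2 + q3*φ^3. Requiring Q*f - P = O(φ^7) with deg P <= 3 kills the coefficients of φ^4..φ^6 in Q*f:
  φ^4: a_4 + q1*a_3 + q2*a_2 + q3*a_1 = 0, i.e. 16358355/46137344 + (942435/2883584)*q1 + (100035/360448)*q2 + (17901/90112)*q3 = 0.
  φ^5: a_5 + q1*a_4 + q2*a_3 + q3*a_2 = 0, i.e. 136240299/369098752 + (16358355/46137344)*q1 + (942435/2883584)*q2 + (100035/360448)*q3 = 0.
  φ^6: a_6 + q1*a_5 + q2*a_4 + q3*a_3 = 0, i.e. 277854057/738197504 + (136240299/369098752)*q1 + (16358355/46137344)*q2 + (942435/2883584)*q3 = 0.
Solving this linear system: q1 = -19919/10424, q2 = 470817/416960, q3 = -145773/667136.
The numerator is Q*f truncated at degree 3: P0 = a_0 = 1053/11264; P1 = a_1 + q1*a_0 = 293787/14676992; P2 = a_2 + q1*a_1 + q2*a_0 = 255879/73384960; P3 = a_3 + q1*a_2 + q2*a_1 + q3*a_0 = 28431/73384960.

The Pade approximant has numerator coefficients [1053/11264, 293787/14676992, 255879/73384960, 28431/73384960]; denominator coefficients [1, -19919/10424, 470817/416960, -145773/667136].


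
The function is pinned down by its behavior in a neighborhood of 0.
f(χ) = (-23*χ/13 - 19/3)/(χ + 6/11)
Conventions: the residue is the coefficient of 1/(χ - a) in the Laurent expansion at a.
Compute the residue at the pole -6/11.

The residue is -2303/429.

At the order-1 pole -6/11 set g(χ) = (χ - (-6/11))*f(χ) = -23*χ/13 - 19/3.
Simple pole: residue = g(a) at a = -6/11, which is -2303/429.


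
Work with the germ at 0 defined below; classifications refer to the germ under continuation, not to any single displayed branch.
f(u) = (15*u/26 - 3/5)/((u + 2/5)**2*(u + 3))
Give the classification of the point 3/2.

The point is a regular point.

Denominator factors: u + 3 = 9/2 at u = 3/2; u + 2/5 = 19/10 at u = 3/2 — none vanishes.
So the germ continues analytically to 3/2.


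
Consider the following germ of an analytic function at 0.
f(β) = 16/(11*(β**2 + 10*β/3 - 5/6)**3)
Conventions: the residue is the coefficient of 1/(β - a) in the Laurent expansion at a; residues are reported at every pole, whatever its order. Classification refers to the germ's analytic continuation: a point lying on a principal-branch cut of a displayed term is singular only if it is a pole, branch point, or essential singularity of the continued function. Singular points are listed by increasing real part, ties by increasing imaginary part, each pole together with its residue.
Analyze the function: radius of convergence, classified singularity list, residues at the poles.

Denominator factor (β**2 + 10*β/3 - 5/6)^3: discriminant 130/9, real irrational roots -5/3 + (1/6)*sqrt(130) and -5/3 - (1/6)*sqrt(130); poles of order 3, moduli -5/3 + (1/6)*sqrt(130) and 5/3 + (1/6)*sqrt(130).
The radius of convergence is the smallest modulus among the singular points: -5/3 + (1/6)*sqrt(130).
The factor β**2 + 10*β/3 - 5/6 splits as (β - a)(β - a') with a = -5/3 - (1/6)*sqrt(130), a' = -5/3 + (1/6)*sqrt(130). At the order-3 pole a set g(β) = (β - a)^3*f(β) = [16/11] / (β - a')^3.
Order-3 pole: residue = g''(a)/2; g''(-5/3 - (1/6)*sqrt(130)) = -(5832/3020875)*sqrt(130), so the residue is -(2916/3020875)*sqrt(130).
The factor β**2 + 10*β/3 - 5/6 splits as (β - a)(β - a') with a = -5/3 + (1/6)*sqrt(130), a' = -5/3 - (1/6)*sqrt(130). At the order-3 pole a set g(β) = (β - a)^3*f(β) = [16/11] / (β - a')^3.
Order-3 pole: residue = g''(a)/2; g''(-5/3 + (1/6)*sqrt(130)) = (5832/3020875)*sqrt(130), so the residue is (2916/3020875)*sqrt(130).
List the singular points by increasing real part (a conjugate pair: the negative imaginary part first).

Radius of convergence at 0: -5/3 + (1/6)*sqrt(130).
At -5/3 - (1/6)*sqrt(130): a pole of order 3; residue -(2916/3020875)*sqrt(130).
At -5/3 + (1/6)*sqrt(130): a pole of order 3; residue (2916/3020875)*sqrt(130).
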